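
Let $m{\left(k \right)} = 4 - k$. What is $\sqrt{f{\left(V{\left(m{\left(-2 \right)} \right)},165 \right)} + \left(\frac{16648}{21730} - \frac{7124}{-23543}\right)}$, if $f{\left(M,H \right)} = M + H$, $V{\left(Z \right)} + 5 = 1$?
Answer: $\frac{\sqrt{62747377233588985}}{19676515} \approx 12.731$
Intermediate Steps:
$V{\left(Z \right)} = -4$ ($V{\left(Z \right)} = -5 + 1 = -4$)
$f{\left(M,H \right)} = H + M$
$\sqrt{f{\left(V{\left(m{\left(-2 \right)} \right)},165 \right)} + \left(\frac{16648}{21730} - \frac{7124}{-23543}\right)} = \sqrt{\left(165 - 4\right) + \left(\frac{16648}{21730} - \frac{7124}{-23543}\right)} = \sqrt{161 + \left(16648 \cdot \frac{1}{21730} - - \frac{548}{1811}\right)} = \sqrt{161 + \left(\frac{8324}{10865} + \frac{548}{1811}\right)} = \sqrt{161 + \frac{21028784}{19676515}} = \sqrt{\frac{3188947699}{19676515}} = \frac{\sqrt{62747377233588985}}{19676515}$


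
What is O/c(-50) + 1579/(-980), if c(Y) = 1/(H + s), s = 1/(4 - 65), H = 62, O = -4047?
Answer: -14995769179/59780 ≈ -2.5085e+5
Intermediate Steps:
s = -1/61 (s = 1/(-61) = -1/61 ≈ -0.016393)
c(Y) = 61/3781 (c(Y) = 1/(62 - 1/61) = 1/(3781/61) = 61/3781)
O/c(-50) + 1579/(-980) = -4047/61/3781 + 1579/(-980) = -4047*3781/61 + 1579*(-1/980) = -15301707/61 - 1579/980 = -14995769179/59780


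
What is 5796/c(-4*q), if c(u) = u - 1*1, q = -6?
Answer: 252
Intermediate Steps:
c(u) = -1 + u (c(u) = u - 1 = -1 + u)
5796/c(-4*q) = 5796/(-1 - 4*(-6)) = 5796/(-1 + 24) = 5796/23 = 5796*(1/23) = 252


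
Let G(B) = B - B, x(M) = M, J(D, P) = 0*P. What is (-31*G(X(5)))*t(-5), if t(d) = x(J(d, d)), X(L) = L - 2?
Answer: 0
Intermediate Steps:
J(D, P) = 0
X(L) = -2 + L
t(d) = 0
G(B) = 0
(-31*G(X(5)))*t(-5) = -31*0*0 = 0*0 = 0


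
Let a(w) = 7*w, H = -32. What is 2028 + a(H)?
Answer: 1804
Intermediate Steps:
2028 + a(H) = 2028 + 7*(-32) = 2028 - 224 = 1804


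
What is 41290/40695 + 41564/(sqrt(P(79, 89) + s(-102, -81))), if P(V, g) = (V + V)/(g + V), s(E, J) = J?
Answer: 8258/8139 - 83128*I*sqrt(5649)/1345 ≈ 1.0146 - 4645.3*I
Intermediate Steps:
P(V, g) = 2*V/(V + g) (P(V, g) = (2*V)/(V + g) = 2*V/(V + g))
41290/40695 + 41564/(sqrt(P(79, 89) + s(-102, -81))) = 41290/40695 + 41564/(sqrt(2*79/(79 + 89) - 81)) = 41290*(1/40695) + 41564/(sqrt(2*79/168 - 81)) = 8258/8139 + 41564/(sqrt(2*79*(1/168) - 81)) = 8258/8139 + 41564/(sqrt(79/84 - 81)) = 8258/8139 + 41564/(sqrt(-6725/84)) = 8258/8139 + 41564/((5*I*sqrt(5649)/42)) = 8258/8139 + 41564*(-2*I*sqrt(5649)/1345) = 8258/8139 - 83128*I*sqrt(5649)/1345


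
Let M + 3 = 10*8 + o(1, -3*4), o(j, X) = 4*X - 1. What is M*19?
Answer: 532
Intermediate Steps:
o(j, X) = -1 + 4*X
M = 28 (M = -3 + (10*8 + (-1 + 4*(-3*4))) = -3 + (80 + (-1 + 4*(-12))) = -3 + (80 + (-1 - 48)) = -3 + (80 - 49) = -3 + 31 = 28)
M*19 = 28*19 = 532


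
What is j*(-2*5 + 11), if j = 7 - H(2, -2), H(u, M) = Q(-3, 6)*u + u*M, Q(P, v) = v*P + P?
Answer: 53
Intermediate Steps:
Q(P, v) = P + P*v (Q(P, v) = P*v + P = P + P*v)
H(u, M) = -21*u + M*u (H(u, M) = (-3*(1 + 6))*u + u*M = (-3*7)*u + M*u = -21*u + M*u)
j = 53 (j = 7 - 2*(-21 - 2) = 7 - 2*(-23) = 7 - 1*(-46) = 7 + 46 = 53)
j*(-2*5 + 11) = 53*(-2*5 + 11) = 53*(-10 + 11) = 53*1 = 53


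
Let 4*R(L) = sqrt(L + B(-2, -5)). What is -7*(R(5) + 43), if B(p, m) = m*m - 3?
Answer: -301 - 21*sqrt(3)/4 ≈ -310.09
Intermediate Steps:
B(p, m) = -3 + m**2 (B(p, m) = m**2 - 3 = -3 + m**2)
R(L) = sqrt(22 + L)/4 (R(L) = sqrt(L + (-3 + (-5)**2))/4 = sqrt(L + (-3 + 25))/4 = sqrt(L + 22)/4 = sqrt(22 + L)/4)
-7*(R(5) + 43) = -7*(sqrt(22 + 5)/4 + 43) = -7*(sqrt(27)/4 + 43) = -7*((3*sqrt(3))/4 + 43) = -7*(3*sqrt(3)/4 + 43) = -7*(43 + 3*sqrt(3)/4) = -301 - 21*sqrt(3)/4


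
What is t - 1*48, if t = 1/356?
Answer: -17087/356 ≈ -47.997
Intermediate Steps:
t = 1/356 ≈ 0.0028090
t - 1*48 = 1/356 - 1*48 = 1/356 - 48 = -17087/356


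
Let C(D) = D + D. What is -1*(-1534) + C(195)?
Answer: 1924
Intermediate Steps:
C(D) = 2*D
-1*(-1534) + C(195) = -1*(-1534) + 2*195 = 1534 + 390 = 1924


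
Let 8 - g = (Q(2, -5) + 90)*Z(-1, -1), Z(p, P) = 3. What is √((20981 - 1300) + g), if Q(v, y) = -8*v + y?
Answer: √19482 ≈ 139.58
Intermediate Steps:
Q(v, y) = y - 8*v
g = -199 (g = 8 - ((-5 - 8*2) + 90)*3 = 8 - ((-5 - 16) + 90)*3 = 8 - (-21 + 90)*3 = 8 - 69*3 = 8 - 1*207 = 8 - 207 = -199)
√((20981 - 1300) + g) = √((20981 - 1300) - 199) = √(19681 - 199) = √19482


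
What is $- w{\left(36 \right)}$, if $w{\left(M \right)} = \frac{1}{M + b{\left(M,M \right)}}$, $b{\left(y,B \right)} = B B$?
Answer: $- \frac{1}{1332} \approx -0.00075075$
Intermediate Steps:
$b{\left(y,B \right)} = B^{2}$
$w{\left(M \right)} = \frac{1}{M + M^{2}}$
$- w{\left(36 \right)} = - \frac{1}{36 \left(1 + 36\right)} = - \frac{1}{36 \cdot 37} = \left(-1\right) \frac{1}{1332} = - \frac{1}{1332}$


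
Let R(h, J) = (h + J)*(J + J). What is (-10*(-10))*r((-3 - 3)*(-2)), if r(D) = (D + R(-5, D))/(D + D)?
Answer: 750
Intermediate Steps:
R(h, J) = 2*J*(J + h) (R(h, J) = (J + h)*(2*J) = 2*J*(J + h))
r(D) = (D + 2*D*(-5 + D))/(2*D) (r(D) = (D + 2*D*(D - 5))/(D + D) = (D + 2*D*(-5 + D))/((2*D)) = (D + 2*D*(-5 + D))*(1/(2*D)) = (D + 2*D*(-5 + D))/(2*D))
(-10*(-10))*r((-3 - 3)*(-2)) = (-10*(-10))*(-9/2 + (-3 - 3)*(-2)) = 100*(-9/2 - 6*(-2)) = 100*(-9/2 + 12) = 100*(15/2) = 750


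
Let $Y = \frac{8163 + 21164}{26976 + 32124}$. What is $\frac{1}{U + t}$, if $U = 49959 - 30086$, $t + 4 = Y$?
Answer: $\frac{59100}{1174287227} \approx 5.0328 \cdot 10^{-5}$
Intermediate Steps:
$Y = \frac{29327}{59100} \approx 0.49623$
$t = - \frac{207073}{59100}$ ($t = -4 + \frac{29327}{59100} = - \frac{207073}{59100} \approx -3.5038$)
$U = 19873$
$\frac{1}{U + t} = \frac{1}{19873 - \frac{207073}{59100}} = \frac{1}{\frac{1174287227}{59100}} = \frac{59100}{1174287227}$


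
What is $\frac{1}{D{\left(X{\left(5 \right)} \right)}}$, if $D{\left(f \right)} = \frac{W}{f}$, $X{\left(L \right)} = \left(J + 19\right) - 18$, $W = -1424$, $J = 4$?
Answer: $- \frac{5}{1424} \approx -0.0035112$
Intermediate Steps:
$X{\left(L \right)} = 5$ ($X{\left(L \right)} = \left(4 + 19\right) - 18 = 23 - 18 = 5$)
$D{\left(f \right)} = - \frac{1424}{f}$
$\frac{1}{D{\left(X{\left(5 \right)} \right)}} = \frac{1}{\left(-1424\right) \frac{1}{5}} = \frac{1}{- \frac{1424}{5}} = - \frac{5}{1424}$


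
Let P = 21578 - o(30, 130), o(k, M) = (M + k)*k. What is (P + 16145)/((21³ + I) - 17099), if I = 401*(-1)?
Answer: -2993/749 ≈ -3.9960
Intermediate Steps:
I = -401
o(k, M) = k*(M + k)
P = 16778 (P = 21578 - 30*(130 + 30) = 21578 - 30*160 = 21578 - 1*4800 = 21578 - 4800 = 16778)
(P + 16145)/((21³ + I) - 17099) = (16778 + 16145)/((21³ - 401) - 17099) = 32923/((9261 - 401) - 17099) = 32923/(8860 - 17099) = 32923/(-8239) = 32923*(-1/8239) = -2993/749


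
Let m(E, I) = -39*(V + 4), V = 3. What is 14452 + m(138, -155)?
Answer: 14179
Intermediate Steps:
m(E, I) = -273 (m(E, I) = -39*(3 + 4) = -39*7 = -273)
14452 + m(138, -155) = 14452 - 273 = 14179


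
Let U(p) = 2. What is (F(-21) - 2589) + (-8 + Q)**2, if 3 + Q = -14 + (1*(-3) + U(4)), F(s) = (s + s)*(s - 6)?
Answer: -779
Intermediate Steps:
F(s) = 2*s*(-6 + s) (F(s) = (2*s)*(-6 + s) = 2*s*(-6 + s))
Q = -18 (Q = -3 + (-14 + (1*(-3) + 2)) = -3 + (-14 + (-3 + 2)) = -3 + (-14 - 1) = -3 - 15 = -18)
(F(-21) - 2589) + (-8 + Q)**2 = (2*(-21)*(-6 - 21) - 2589) + (-8 - 18)**2 = (2*(-21)*(-27) - 2589) + (-26)**2 = (1134 - 2589) + 676 = -1455 + 676 = -779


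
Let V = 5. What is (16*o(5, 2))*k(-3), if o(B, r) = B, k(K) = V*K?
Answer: -1200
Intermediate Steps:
k(K) = 5*K
(16*o(5, 2))*k(-3) = (16*5)*(5*(-3)) = 80*(-15) = -1200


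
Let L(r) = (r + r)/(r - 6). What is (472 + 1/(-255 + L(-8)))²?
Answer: 703479755169/3157729 ≈ 2.2278e+5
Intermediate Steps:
L(r) = 2*r/(-6 + r) (L(r) = (2*r)/(-6 + r) = 2*r/(-6 + r))
(472 + 1/(-255 + L(-8)))² = (472 + 1/(-255 + 2*(-8)/(-6 - 8)))² = (472 + 1/(-255 + 2*(-8)/(-14)))² = (472 + 1/(-255 + 2*(-8)*(-1/14)))² = (472 + 1/(-255 + 8/7))² = (472 + 1/(-1777/7))² = (472 - 7/1777)² = (838737/1777)² = 703479755169/3157729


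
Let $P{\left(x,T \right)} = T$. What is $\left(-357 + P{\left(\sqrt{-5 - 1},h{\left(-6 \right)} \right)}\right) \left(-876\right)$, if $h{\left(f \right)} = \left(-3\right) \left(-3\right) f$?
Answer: $360036$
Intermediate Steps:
$h{\left(f \right)} = 9 f$
$\left(-357 + P{\left(\sqrt{-5 - 1},h{\left(-6 \right)} \right)}\right) \left(-876\right) = \left(-357 + 9 \left(-6\right)\right) \left(-876\right) = \left(-357 - 54\right) \left(-876\right) = \left(-411\right) \left(-876\right) = 360036$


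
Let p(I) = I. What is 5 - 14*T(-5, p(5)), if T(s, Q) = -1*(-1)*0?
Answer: 5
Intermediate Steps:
T(s, Q) = 0 (T(s, Q) = 1*0 = 0)
5 - 14*T(-5, p(5)) = 5 - 14*0 = 5 + 0 = 5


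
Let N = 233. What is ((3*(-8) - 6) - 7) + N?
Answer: 196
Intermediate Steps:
((3*(-8) - 6) - 7) + N = ((3*(-8) - 6) - 7) + 233 = ((-24 - 6) - 7) + 233 = (-30 - 7) + 233 = -37 + 233 = 196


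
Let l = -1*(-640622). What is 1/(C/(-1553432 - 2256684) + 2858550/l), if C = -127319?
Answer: 20685119764/92991274951 ≈ 0.22244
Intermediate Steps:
l = 640622
1/(C/(-1553432 - 2256684) + 2858550/l) = 1/(-127319/(-1553432 - 2256684) + 2858550/640622) = 1/(-127319/(-3810116) + 2858550*(1/640622)) = 1/(-127319*(-1/3810116) + 24225/5429) = 1/(127319/3810116 + 24225/5429) = 1/(92991274951/20685119764) = 20685119764/92991274951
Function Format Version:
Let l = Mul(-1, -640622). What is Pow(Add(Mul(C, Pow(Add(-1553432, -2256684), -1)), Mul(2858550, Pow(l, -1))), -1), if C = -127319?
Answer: Rational(20685119764, 92991274951) ≈ 0.22244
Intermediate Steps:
l = 640622
Pow(Add(Mul(C, Pow(Add(-1553432, -2256684), -1)), Mul(2858550, Pow(l, -1))), -1) = Pow(Add(Mul(-127319, Pow(Add(-1553432, -2256684), -1)), Mul(2858550, Pow(640622, -1))), -1) = Pow(Add(Mul(-127319, Pow(-3810116, -1)), Mul(2858550, Rational(1, 640622))), -1) = Pow(Add(Mul(-127319, Rational(-1, 3810116)), Rational(24225, 5429)), -1) = Pow(Add(Rational(127319, 3810116), Rational(24225, 5429)), -1) = Pow(Rational(92991274951, 20685119764), -1) = Rational(20685119764, 92991274951)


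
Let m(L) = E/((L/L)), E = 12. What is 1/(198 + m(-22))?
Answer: 1/210 ≈ 0.0047619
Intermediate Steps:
m(L) = 12 (m(L) = 12/((L/L)) = 12/1 = 12*1 = 12)
1/(198 + m(-22)) = 1/(198 + 12) = 1/210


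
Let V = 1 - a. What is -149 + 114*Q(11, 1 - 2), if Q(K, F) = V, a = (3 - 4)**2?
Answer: -149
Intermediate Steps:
a = 1 (a = (-1)**2 = 1)
V = 0 (V = 1 - 1*1 = 1 - 1 = 0)
Q(K, F) = 0
-149 + 114*Q(11, 1 - 2) = -149 + 114*0 = -149 + 0 = -149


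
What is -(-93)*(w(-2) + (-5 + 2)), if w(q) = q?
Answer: -465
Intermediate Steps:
-(-93)*(w(-2) + (-5 + 2)) = -(-93)*(-2 + (-5 + 2)) = -(-93)*(-2 - 3) = -(-93)*(-5) = -31*15 = -465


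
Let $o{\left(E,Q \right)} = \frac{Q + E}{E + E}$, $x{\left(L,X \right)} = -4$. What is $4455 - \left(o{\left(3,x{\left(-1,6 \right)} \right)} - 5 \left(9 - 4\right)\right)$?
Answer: $\frac{26881}{6} \approx 4480.2$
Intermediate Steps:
$o{\left(E,Q \right)} = \frac{E + Q}{2 E}$
$4455 - \left(o{\left(3,x{\left(-1,6 \right)} \right)} - 5 \left(9 - 4\right)\right) = 4455 - \left(\frac{3 - 4}{2 \cdot 3} - 5 \left(9 - 4\right)\right) = 4455 - \left(\frac{1}{2} \cdot \frac{1}{3} \left(-1\right) - 5 \left(9 - 4\right)\right) = 4455 - \left(- \frac{1}{6} - 25\right) = 4455 - - \frac{151}{6} = 4455 + \frac{151}{6} = \frac{26881}{6}$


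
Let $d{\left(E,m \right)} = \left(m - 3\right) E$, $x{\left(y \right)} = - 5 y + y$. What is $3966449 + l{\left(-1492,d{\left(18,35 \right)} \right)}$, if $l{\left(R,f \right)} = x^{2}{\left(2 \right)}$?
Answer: $3966513$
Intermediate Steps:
$x{\left(y \right)} = - 4 y$
$d{\left(E,m \right)} = E \left(-3 + m\right)$ ($d{\left(E,m \right)} = \left(-3 + m\right) E = E \left(-3 + m\right)$)
$l{\left(R,f \right)} = 64$ ($l{\left(R,f \right)} = \left(\left(-4\right) 2\right)^{2} = \left(-8\right)^{2} = 64$)
$3966449 + l{\left(-1492,d{\left(18,35 \right)} \right)} = 3966449 + 64 = 3966513$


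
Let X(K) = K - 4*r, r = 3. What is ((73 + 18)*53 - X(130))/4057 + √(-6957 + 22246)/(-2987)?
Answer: 4705/4057 - √15289/2987 ≈ 1.1183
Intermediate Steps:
X(K) = -12 + K (X(K) = K - 4*3 = K - 12 = -12 + K)
((73 + 18)*53 - X(130))/4057 + √(-6957 + 22246)/(-2987) = ((73 + 18)*53 - (-12 + 130))/4057 + √(-6957 + 22246)/(-2987) = (91*53 - 1*118)*(1/4057) + √15289*(-1/2987) = (4823 - 118)*(1/4057) - √15289/2987 = 4705*(1/4057) - √15289/2987 = 4705/4057 - √15289/2987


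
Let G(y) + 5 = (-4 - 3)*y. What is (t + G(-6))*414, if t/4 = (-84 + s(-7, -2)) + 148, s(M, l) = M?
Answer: 109710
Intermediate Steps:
G(y) = -5 - 7*y (G(y) = -5 + (-4 - 3)*y = -5 - 7*y)
t = 228 (t = 4*((-84 - 7) + 148) = 4*(-91 + 148) = 4*57 = 228)
(t + G(-6))*414 = (228 + (-5 - 7*(-6)))*414 = (228 + (-5 + 42))*414 = (228 + 37)*414 = 265*414 = 109710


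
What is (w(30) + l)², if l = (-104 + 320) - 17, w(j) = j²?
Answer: 1207801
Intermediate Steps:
l = 199 (l = 216 - 17 = 199)
(w(30) + l)² = (30² + 199)² = (900 + 199)² = 1099² = 1207801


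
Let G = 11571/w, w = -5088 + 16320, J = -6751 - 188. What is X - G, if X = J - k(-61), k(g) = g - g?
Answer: -25983473/3744 ≈ -6940.0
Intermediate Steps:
J = -6939
w = 11232
k(g) = 0
X = -6939 (X = -6939 - 1*0 = -6939 + 0 = -6939)
G = 3857/3744 (G = 11571/11232 = 11571*(1/11232) = 3857/3744 ≈ 1.0302)
X - G = -6939 - 1*3857/3744 = -6939 - 3857/3744 = -25983473/3744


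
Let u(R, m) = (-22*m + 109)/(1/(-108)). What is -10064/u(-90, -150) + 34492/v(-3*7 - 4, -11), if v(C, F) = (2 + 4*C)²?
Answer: 114246815/31570749 ≈ 3.6188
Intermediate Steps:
u(R, m) = -11772 + 2376*m (u(R, m) = (109 - 22*m)/(-1/108) = (109 - 22*m)*(-108) = -11772 + 2376*m)
-10064/u(-90, -150) + 34492/v(-3*7 - 4, -11) = -10064/(-11772 + 2376*(-150)) + 34492/((4*(1 + 2*(-3*7 - 4))²)) = -10064/(-11772 - 356400) + 34492/((4*(1 + 2*(-21 - 4))²)) = -10064/(-368172) + 34492/((4*(1 + 2*(-25))²)) = -10064*(-1/368172) + 34492/((4*(1 - 50)²)) = 2516/92043 + 34492/((4*(-49)²)) = 2516/92043 + 34492/((4*2401)) = 2516/92043 + 34492/9604 = 2516/92043 + 34492*(1/9604) = 2516/92043 + 8623/2401 = 114246815/31570749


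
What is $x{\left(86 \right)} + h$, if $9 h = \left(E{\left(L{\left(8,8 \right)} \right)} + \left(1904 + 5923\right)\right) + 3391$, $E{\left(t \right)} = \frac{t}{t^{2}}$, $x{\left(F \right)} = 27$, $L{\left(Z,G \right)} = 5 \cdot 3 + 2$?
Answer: $\frac{64946}{51} \approx 1273.5$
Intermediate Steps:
$L{\left(Z,G \right)} = 17$ ($L{\left(Z,G \right)} = 15 + 2 = 17$)
$E{\left(t \right)} = \frac{1}{t}$ ($E{\left(t \right)} = \frac{t}{t^{2}} = \frac{1}{t}$)
$h = \frac{63569}{51}$ ($h = \frac{\left(\frac{1}{17} + \left(1904 + 5923\right)\right) + 3391}{9} = \frac{\left(\frac{1}{17} + 7827\right) + 3391}{9} = \frac{\frac{133060}{17} + 3391}{9} = \frac{1}{9} \cdot \frac{190707}{17} = \frac{63569}{51} \approx 1246.5$)
$x{\left(86 \right)} + h = 27 + \frac{63569}{51} = \frac{64946}{51}$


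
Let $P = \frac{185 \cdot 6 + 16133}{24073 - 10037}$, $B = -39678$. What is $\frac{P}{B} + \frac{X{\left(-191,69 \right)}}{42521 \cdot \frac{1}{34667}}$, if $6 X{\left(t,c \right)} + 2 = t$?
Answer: $- \frac{621034839579311}{23680812668568} \approx -26.225$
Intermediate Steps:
$P = \frac{17243}{14036}$ ($P = \frac{1110 + 16133}{14036} = 17243 \cdot \frac{1}{14036} = \frac{17243}{14036} \approx 1.2285$)
$X{\left(t,c \right)} = - \frac{1}{3} + \frac{t}{6}$
$\frac{P}{B} + \frac{X{\left(-191,69 \right)}}{42521 \cdot \frac{1}{34667}} = \frac{17243}{14036 \left(-39678\right)} + \frac{- \frac{1}{3} + \frac{1}{6} \left(-191\right)}{42521 \cdot \frac{1}{34667}} = \frac{17243}{14036} \left(- \frac{1}{39678}\right) + \frac{- \frac{1}{3} - \frac{191}{6}}{42521 \cdot \frac{1}{34667}} = - \frac{17243}{556920408} - \frac{193}{6 \cdot \frac{42521}{34667}} = - \frac{17243}{556920408} - \frac{6690731}{255126} = - \frac{621034839579311}{23680812668568}$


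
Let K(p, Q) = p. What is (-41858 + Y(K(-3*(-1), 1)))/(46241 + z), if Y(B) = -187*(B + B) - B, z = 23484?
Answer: -42983/69725 ≈ -0.61646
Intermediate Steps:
Y(B) = -375*B (Y(B) = -374*B - B = -375*B)
(-41858 + Y(K(-3*(-1), 1)))/(46241 + z) = (-41858 - (-1125)*(-1))/(46241 + 23484) = (-41858 - 375*3)/69725 = (-41858 - 1125)*(1/69725) = -42983*1/69725 = -42983/69725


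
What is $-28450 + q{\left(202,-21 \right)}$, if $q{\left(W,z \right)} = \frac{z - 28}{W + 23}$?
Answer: $- \frac{6401299}{225} \approx -28450.0$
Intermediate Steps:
$q{\left(W,z \right)} = \frac{-28 + z}{23 + W}$
$-28450 + q{\left(202,-21 \right)} = -28450 + \frac{-28 - 21}{23 + 202} = -28450 + \frac{1}{225} \left(-49\right) = -28450 - \frac{49}{225} = - \frac{6401299}{225}$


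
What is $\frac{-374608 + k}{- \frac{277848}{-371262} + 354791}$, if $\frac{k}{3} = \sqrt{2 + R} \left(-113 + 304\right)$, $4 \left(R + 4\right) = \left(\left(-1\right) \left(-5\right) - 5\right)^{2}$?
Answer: $- \frac{23179619216}{21953449015} + \frac{35455521 i \sqrt{2}}{21953449015} \approx -1.0559 + 0.002284 i$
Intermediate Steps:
$R = -4$ ($R = -4 + \frac{\left(\left(-1\right) \left(-5\right) - 5\right)^{2}}{4} = -4 + \frac{\left(5 - 5\right)^{2}}{4} = -4 + \frac{0^{2}}{4} = -4 + \frac{1}{4} \cdot 0 = -4 + 0 = -4$)
$k = 573 i \sqrt{2}$ ($k = 3 \sqrt{2 - 4} \left(-113 + 304\right) = 3 \sqrt{-2} \cdot 191 = 3 i \sqrt{2} \cdot 191 = 3 \cdot 191 i \sqrt{2} = 573 i \sqrt{2} \approx 810.34 i$)
$\frac{-374608 + k}{- \frac{277848}{-371262} + 354791} = \frac{-374608 + 573 i \sqrt{2}}{- \frac{277848}{-371262} + 354791} = \frac{-374608 + 573 i \sqrt{2}}{\left(-277848\right) \left(- \frac{1}{371262}\right) + 354791} = \frac{-374608 + 573 i \sqrt{2}}{\frac{46308}{61877} + 354791} = \frac{-374608 + 573 i \sqrt{2}}{\frac{21953449015}{61877}} = \left(-374608 + 573 i \sqrt{2}\right) \frac{61877}{21953449015} = - \frac{23179619216}{21953449015} + \frac{35455521 i \sqrt{2}}{21953449015}$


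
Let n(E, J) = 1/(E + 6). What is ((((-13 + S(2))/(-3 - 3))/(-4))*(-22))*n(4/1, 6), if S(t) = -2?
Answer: 11/8 ≈ 1.3750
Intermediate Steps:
n(E, J) = 1/(6 + E)
((((-13 + S(2))/(-3 - 3))/(-4))*(-22))*n(4/1, 6) = ((((-13 - 2)/(-3 - 3))/(-4))*(-22))/(6 + 4/1) = ((-15/(-6)*(-¼))*(-22))/(6 + 4*1) = ((-15*(-⅙)*(-¼))*(-22))/(6 + 4) = (((5/2)*(-¼))*(-22))/10 = -5/8*(-22)*(⅒) = (55/4)*(⅒) = 11/8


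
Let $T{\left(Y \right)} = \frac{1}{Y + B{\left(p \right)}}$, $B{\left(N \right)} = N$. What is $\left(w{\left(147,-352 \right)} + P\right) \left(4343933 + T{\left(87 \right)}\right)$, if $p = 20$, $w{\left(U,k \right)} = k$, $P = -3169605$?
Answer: $- \frac{1473398651004224}{107} \approx -1.377 \cdot 10^{13}$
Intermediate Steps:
$T{\left(Y \right)} = \frac{1}{20 + Y}$ ($T{\left(Y \right)} = \frac{1}{Y + 20} = \frac{1}{20 + Y}$)
$\left(w{\left(147,-352 \right)} + P\right) \left(4343933 + T{\left(87 \right)}\right) = \left(-352 - 3169605\right) \left(4343933 + \frac{1}{20 + 87}\right) = - 3169957 \left(4343933 + \frac{1}{107}\right) = \left(-3169957\right) \frac{464800832}{107} = - \frac{1473398651004224}{107}$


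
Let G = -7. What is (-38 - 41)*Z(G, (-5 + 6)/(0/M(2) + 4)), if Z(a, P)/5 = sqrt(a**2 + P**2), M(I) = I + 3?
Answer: -395*sqrt(785)/4 ≈ -2766.8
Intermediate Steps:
M(I) = 3 + I
Z(a, P) = 5*sqrt(P**2 + a**2) (Z(a, P) = 5*sqrt(a**2 + P**2) = 5*sqrt(P**2 + a**2))
(-38 - 41)*Z(G, (-5 + 6)/(0/M(2) + 4)) = (-38 - 41)*(5*sqrt(((-5 + 6)/(0/(3 + 2) + 4))**2 + (-7)**2)) = -395*sqrt((1/(0/5 + 4))**2 + 49) = -395*sqrt((1/(0*(1/5) + 4))**2 + 49) = -395*sqrt((1/(0 + 4))**2 + 49) = -395*sqrt((1/4)**2 + 49) = -395*sqrt(1/16 + 49) = -395*sqrt(785/16) = -395*sqrt(785)/4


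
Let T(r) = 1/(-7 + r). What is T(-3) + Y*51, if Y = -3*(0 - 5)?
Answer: 7649/10 ≈ 764.90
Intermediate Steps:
Y = 15 (Y = -3*(-5) = 15)
T(-3) + Y*51 = 1/(-7 - 3) + 15*51 = 1/(-10) + 765 = -1/10 + 765 = 7649/10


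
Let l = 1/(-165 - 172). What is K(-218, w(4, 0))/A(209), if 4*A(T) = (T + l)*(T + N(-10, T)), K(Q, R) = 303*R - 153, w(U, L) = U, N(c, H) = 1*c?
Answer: 356883/3503992 ≈ 0.10185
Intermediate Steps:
N(c, H) = c
l = -1/337 (l = 1/(-337) = -1/337 ≈ -0.0029674)
K(Q, R) = -153 + 303*R
A(T) = (-10 + T)*(-1/337 + T)/4 (A(T) = ((T - 1/337)*(T - 10))/4 = ((-1/337 + T)*(-10 + T))/4 = ((-10 + T)*(-1/337 + T))/4 = (-10 + T)*(-1/337 + T)/4)
K(-218, w(4, 0))/A(209) = (-153 + 303*4)/(5/674 - 3371/1348*209 + (¼)*209²) = (-153 + 1212)/(5/674 - 704539/1348 + (¼)*43681) = 1059/(5/674 - 704539/1348 + 43681/4) = 1059/(3503992/337) = 1059*(337/3503992) = 356883/3503992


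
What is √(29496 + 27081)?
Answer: √56577 ≈ 237.86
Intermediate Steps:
√(29496 + 27081) = √56577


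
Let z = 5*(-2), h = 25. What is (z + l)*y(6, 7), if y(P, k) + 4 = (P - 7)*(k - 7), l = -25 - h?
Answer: 240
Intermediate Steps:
z = -10
l = -50 (l = -25 - 1*25 = -25 - 25 = -50)
y(P, k) = -4 + (-7 + P)*(-7 + k) (y(P, k) = -4 + (P - 7)*(k - 7) = -4 + (-7 + P)*(-7 + k))
(z + l)*y(6, 7) = (-10 - 50)*(45 - 7*6 - 7*7 + 6*7) = -60*(45 - 42 - 49 + 42) = -60*(-4) = 240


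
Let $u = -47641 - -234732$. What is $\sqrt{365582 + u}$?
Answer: $\sqrt{552673} \approx 743.42$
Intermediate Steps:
$u = 187091$ ($u = -47641 + 234732 = 187091$)
$\sqrt{365582 + u} = \sqrt{365582 + 187091} = \sqrt{552673}$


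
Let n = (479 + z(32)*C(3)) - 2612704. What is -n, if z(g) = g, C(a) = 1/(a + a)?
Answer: 7836659/3 ≈ 2.6122e+6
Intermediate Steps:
C(a) = 1/(2*a)
n = -7836659/3 (n = (479 + 32*((½)/3)) - 2612704 = (479 + 32*((½)*(⅓))) - 2612704 = (479 + 32*(⅙)) - 2612704 = (479 + 16/3) - 2612704 = 1453/3 - 2612704 = -7836659/3 ≈ -2.6122e+6)
-n = -1*(-7836659/3) = 7836659/3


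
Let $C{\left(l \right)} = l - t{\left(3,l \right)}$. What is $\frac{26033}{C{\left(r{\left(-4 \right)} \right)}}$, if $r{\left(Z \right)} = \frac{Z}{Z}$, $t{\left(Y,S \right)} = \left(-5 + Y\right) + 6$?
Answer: $- \frac{26033}{3} \approx -8677.7$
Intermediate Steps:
$t{\left(Y,S \right)} = 1 + Y$
$r{\left(Z \right)} = 1$
$C{\left(l \right)} = -4 + l$ ($C{\left(l \right)} = l - \left(1 + 3\right) = l - 4 = -4 + l$)
$\frac{26033}{C{\left(r{\left(-4 \right)} \right)}} = \frac{26033}{-4 + 1} = \frac{26033}{-3} = 26033 \left(- \frac{1}{3}\right) = - \frac{26033}{3}$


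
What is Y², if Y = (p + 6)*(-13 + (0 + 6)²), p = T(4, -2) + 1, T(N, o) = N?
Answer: 64009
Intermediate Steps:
p = 5 (p = 4 + 1 = 5)
Y = 253 (Y = (5 + 6)*(-13 + (0 + 6)²) = 11*(-13 + 6²) = 11*(-13 + 36) = 11*23 = 253)
Y² = 253² = 64009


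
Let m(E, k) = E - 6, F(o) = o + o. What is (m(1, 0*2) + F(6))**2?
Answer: 49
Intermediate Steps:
F(o) = 2*o
m(E, k) = -6 + E
(m(1, 0*2) + F(6))**2 = ((-6 + 1) + 2*6)**2 = (-5 + 12)**2 = 7**2 = 49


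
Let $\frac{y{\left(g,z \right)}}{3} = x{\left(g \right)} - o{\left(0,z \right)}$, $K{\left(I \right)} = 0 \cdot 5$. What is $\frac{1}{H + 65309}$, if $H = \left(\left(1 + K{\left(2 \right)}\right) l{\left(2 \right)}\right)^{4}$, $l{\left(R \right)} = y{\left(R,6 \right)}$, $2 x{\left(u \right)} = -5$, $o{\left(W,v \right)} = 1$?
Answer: $\frac{16}{1239425} \approx 1.2909 \cdot 10^{-5}$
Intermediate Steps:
$K{\left(I \right)} = 0$
$x{\left(u \right)} = - \frac{5}{2}$ ($x{\left(u \right)} = \frac{1}{2} \left(-5\right) = - \frac{5}{2}$)
$y{\left(g,z \right)} = - \frac{21}{2}$ ($y{\left(g,z \right)} = 3 \left(- \frac{5}{2} - 1\right) = 3 \left(- \frac{7}{2}\right) = - \frac{21}{2}$)
$l{\left(R \right)} = - \frac{21}{2}$
$H = \frac{194481}{16}$ ($H = \left(\left(1 + 0\right) \left(- \frac{21}{2}\right)\right)^{4} = \left(1 \left(- \frac{21}{2}\right)\right)^{4} = \left(- \frac{21}{2}\right)^{4} = \frac{194481}{16} \approx 12155.0$)
$\frac{1}{H + 65309} = \frac{1}{\frac{194481}{16} + 65309} = \frac{1}{\frac{1239425}{16}} = \frac{16}{1239425}$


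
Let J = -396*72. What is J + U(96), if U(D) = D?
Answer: -28416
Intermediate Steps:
J = -28512
J + U(96) = -28512 + 96 = -28416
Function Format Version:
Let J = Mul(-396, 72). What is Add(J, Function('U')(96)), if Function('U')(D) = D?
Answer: -28416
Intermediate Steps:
J = -28512
Add(J, Function('U')(96)) = Add(-28512, 96) = -28416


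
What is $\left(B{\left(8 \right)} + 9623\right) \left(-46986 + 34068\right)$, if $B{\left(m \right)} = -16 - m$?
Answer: $-123999882$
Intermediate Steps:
$\left(B{\left(8 \right)} + 9623\right) \left(-46986 + 34068\right) = \left(\left(-16 - 8\right) + 9623\right) \left(-46986 + 34068\right) = \left(\left(-16 - 8\right) + 9623\right) \left(-12918\right) = \left(-24 + 9623\right) \left(-12918\right) = 9599 \left(-12918\right) = -123999882$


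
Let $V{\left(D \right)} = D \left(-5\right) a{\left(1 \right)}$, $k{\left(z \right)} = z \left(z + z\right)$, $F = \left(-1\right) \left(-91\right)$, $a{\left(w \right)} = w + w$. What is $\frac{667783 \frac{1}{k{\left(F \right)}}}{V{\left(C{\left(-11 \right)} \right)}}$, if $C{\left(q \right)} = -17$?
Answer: $\frac{667783}{2815540} \approx 0.23718$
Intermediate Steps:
$a{\left(w \right)} = 2 w$
$F = 91$
$k{\left(z \right)} = 2 z^{2}$ ($k{\left(z \right)} = z 2 z = 2 z^{2}$)
$V{\left(D \right)} = - 10 D$ ($V{\left(D \right)} = D \left(-5\right) 2 \cdot 1 = - 5 D 2 = - 10 D$)
$\frac{667783 \frac{1}{k{\left(F \right)}}}{V{\left(C{\left(-11 \right)} \right)}} = \frac{667783 \frac{1}{2 \cdot 91^{2}}}{\left(-10\right) \left(-17\right)} = \frac{667783 \frac{1}{2 \cdot 8281}}{170} = \frac{667783}{16562} \cdot \frac{1}{170} = \frac{667783}{2815540}$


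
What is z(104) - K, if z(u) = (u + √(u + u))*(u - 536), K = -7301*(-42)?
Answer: -351570 - 1728*√13 ≈ -3.5780e+5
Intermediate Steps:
K = 306642
z(u) = (-536 + u)*(u + √2*√u) (z(u) = (u + √(2*u))*(-536 + u) = (u + √2*√u)*(-536 + u) = (-536 + u)*(u + √2*√u))
z(104) - K = (104² - 536*104 + √2*104^(3/2) - 536*√2*√104) - 1*306642 = (10816 - 55744 + √2*(208*√26) - 536*√2*2*√26) - 306642 = (10816 - 55744 + 416*√13 - 2144*√13) - 306642 = (-44928 - 1728*√13) - 306642 = -351570 - 1728*√13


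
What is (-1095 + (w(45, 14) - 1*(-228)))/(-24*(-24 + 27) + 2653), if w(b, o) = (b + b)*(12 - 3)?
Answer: -57/2581 ≈ -0.022084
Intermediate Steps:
w(b, o) = 18*b (w(b, o) = (2*b)*9 = 18*b)
(-1095 + (w(45, 14) - 1*(-228)))/(-24*(-24 + 27) + 2653) = (-1095 + (18*45 - 1*(-228)))/(-24*(-24 + 27) + 2653) = (-1095 + (810 + 228))/(-24*3 + 2653) = (-1095 + 1038)/(-72 + 2653) = -57/2581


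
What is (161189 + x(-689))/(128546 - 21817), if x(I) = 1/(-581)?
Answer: 93650808/62009549 ≈ 1.5103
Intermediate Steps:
x(I) = -1/581
(161189 + x(-689))/(128546 - 21817) = (161189 - 1/581)/(128546 - 21817) = (93650808/581)/106729 = (93650808/581)*(1/106729) = 93650808/62009549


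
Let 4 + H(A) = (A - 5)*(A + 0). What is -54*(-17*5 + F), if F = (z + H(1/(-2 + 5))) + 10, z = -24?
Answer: 5646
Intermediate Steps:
H(A) = -4 + A*(-5 + A) (H(A) = -4 + (A - 5)*(A + 0) = -4 + (-5 + A)*A = -4 + A*(-5 + A))
F = -176/9 (F = (-24 + (-4 + (1/(-2 + 5))**2 - 5/(-2 + 5))) + 10 = (-24 + (-4 + (1/3)**2 - 5/3)) + 10 = (-24 + (-4 + (1/3)**2 - 5*1/3)) + 10 = (-24 + (-4 + 1/9 - 5/3)) + 10 = (-24 - 50/9) + 10 = -266/9 + 10 = -176/9 ≈ -19.556)
-54*(-17*5 + F) = -54*(-17*5 - 176/9) = -54*(-85 - 176/9) = -54*(-941/9) = 5646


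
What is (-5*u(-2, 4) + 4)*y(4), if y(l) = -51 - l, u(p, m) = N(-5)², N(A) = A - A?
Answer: -220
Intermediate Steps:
N(A) = 0
u(p, m) = 0 (u(p, m) = 0² = 0)
(-5*u(-2, 4) + 4)*y(4) = (-5*0 + 4)*(-51 - 1*4) = (0 + 4)*(-51 - 4) = 4*(-55) = -220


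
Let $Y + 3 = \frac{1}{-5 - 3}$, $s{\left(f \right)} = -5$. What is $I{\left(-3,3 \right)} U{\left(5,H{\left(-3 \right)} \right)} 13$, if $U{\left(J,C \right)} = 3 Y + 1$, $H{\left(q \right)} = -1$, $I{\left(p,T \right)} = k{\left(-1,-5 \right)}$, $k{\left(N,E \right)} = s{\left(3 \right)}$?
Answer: $\frac{4355}{8} \approx 544.38$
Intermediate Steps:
$Y = - \frac{25}{8}$ ($Y = -3 + \frac{1}{-5 - 3} = -3 + \frac{1}{-8} = -3 - \frac{1}{8} = - \frac{25}{8} \approx -3.125$)
$k{\left(N,E \right)} = -5$
$I{\left(p,T \right)} = -5$
$U{\left(J,C \right)} = - \frac{67}{8}$ ($U{\left(J,C \right)} = 3 \left(- \frac{25}{8}\right) + 1 = - \frac{75}{8} + 1 = - \frac{67}{8}$)
$I{\left(-3,3 \right)} U{\left(5,H{\left(-3 \right)} \right)} 13 = \left(-5\right) \left(- \frac{67}{8}\right) 13 = \frac{335}{8} \cdot 13 = \frac{4355}{8}$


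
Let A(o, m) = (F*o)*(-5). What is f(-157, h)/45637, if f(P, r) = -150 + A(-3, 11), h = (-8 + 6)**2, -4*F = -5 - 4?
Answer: -465/182548 ≈ -0.0025473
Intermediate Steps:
F = 9/4 (F = -(-5 - 4)/4 = -1/4*(-9) = 9/4 ≈ 2.2500)
A(o, m) = -45*o/4 (A(o, m) = (9*o/4)*(-5) = -45*o/4)
h = 4 (h = (-2)**2 = 4)
f(P, r) = -465/4 (f(P, r) = -150 - 45/4*(-3) = -150 + 135/4 = -465/4)
f(-157, h)/45637 = -465/4/45637 = -465/4*1/45637 = -465/182548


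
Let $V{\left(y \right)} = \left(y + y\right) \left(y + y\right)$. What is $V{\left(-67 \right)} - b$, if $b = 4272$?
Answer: $13684$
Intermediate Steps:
$V{\left(y \right)} = 4 y^{2}$ ($V{\left(y \right)} = 2 y 2 y = 4 y^{2}$)
$V{\left(-67 \right)} - b = 4 \left(-67\right)^{2} - 4272 = 4 \cdot 4489 - 4272 = 17956 - 4272 = 13684$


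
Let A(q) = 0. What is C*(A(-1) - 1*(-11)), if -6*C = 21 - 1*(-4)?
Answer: -275/6 ≈ -45.833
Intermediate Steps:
C = -25/6 (C = -(21 - 1*(-4))/6 = -(21 + 4)/6 = -⅙*25 = -25/6 ≈ -4.1667)
C*(A(-1) - 1*(-11)) = -25*(0 - 1*(-11))/6 = -25*(0 + 11)/6 = -25/6*11 = -275/6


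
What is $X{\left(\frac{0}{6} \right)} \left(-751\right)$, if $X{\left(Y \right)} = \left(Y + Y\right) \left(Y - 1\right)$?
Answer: $0$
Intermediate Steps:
$X{\left(Y \right)} = 2 Y \left(-1 + Y\right)$
$X{\left(\frac{0}{6} \right)} \left(-751\right) = 2 \cdot \frac{0}{6} \left(-1 + \frac{0}{6}\right) \left(-751\right) = 2 \cdot 0 \cdot \frac{1}{6} \left(-1 + 0 \cdot \frac{1}{6}\right) \left(-751\right) = 2 \cdot 0 \left(-1 + 0\right) \left(-751\right) = 2 \cdot 0 \left(-1\right) \left(-751\right) = 0 \left(-751\right) = 0$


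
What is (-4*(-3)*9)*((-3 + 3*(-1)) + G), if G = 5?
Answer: -108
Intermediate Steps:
(-4*(-3)*9)*((-3 + 3*(-1)) + G) = (-4*(-3)*9)*((-3 + 3*(-1)) + 5) = (12*9)*((-3 - 3) + 5) = 108*(-6 + 5) = 108*(-1) = -108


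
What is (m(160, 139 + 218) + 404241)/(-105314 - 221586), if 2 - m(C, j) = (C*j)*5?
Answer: -16949/46700 ≈ -0.36293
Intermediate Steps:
m(C, j) = 2 - 5*C*j (m(C, j) = 2 - C*j*5 = 2 - 5*C*j)
(m(160, 139 + 218) + 404241)/(-105314 - 221586) = ((2 - 5*160*(139 + 218)) + 404241)/(-105314 - 221586) = ((2 - 5*160*357) + 404241)/(-326900) = ((2 - 285600) + 404241)*(-1/326900) = (-285598 + 404241)*(-1/326900) = 118643*(-1/326900) = -16949/46700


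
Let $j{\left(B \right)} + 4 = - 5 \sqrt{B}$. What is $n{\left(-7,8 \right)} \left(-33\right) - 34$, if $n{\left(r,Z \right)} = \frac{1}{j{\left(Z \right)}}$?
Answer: $- \frac{1597}{46} + \frac{165 \sqrt{2}}{92} \approx -32.181$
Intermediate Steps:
$j{\left(B \right)} = -4 - 5 \sqrt{B}$
$n{\left(r,Z \right)} = \frac{1}{-4 - 5 \sqrt{Z}}$
$n{\left(-7,8 \right)} \left(-33\right) - 34 = - \frac{1}{4 + 5 \sqrt{8}} \left(-33\right) - 34 = - \frac{1}{4 + 5 \cdot 2 \sqrt{2}} \left(-33\right) - 34 = - \frac{1}{4 + 10 \sqrt{2}} \left(-33\right) - 34 = \frac{33}{4 + 10 \sqrt{2}} - 34 = -34 + \frac{33}{4 + 10 \sqrt{2}}$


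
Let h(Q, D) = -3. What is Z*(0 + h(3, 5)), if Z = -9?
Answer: 27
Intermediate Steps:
Z*(0 + h(3, 5)) = -9*(0 - 3) = -9*(-3) = 27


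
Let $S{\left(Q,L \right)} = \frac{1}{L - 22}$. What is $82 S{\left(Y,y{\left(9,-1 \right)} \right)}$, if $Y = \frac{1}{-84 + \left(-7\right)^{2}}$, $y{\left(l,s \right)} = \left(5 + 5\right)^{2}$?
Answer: $\frac{41}{39} \approx 1.0513$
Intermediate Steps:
$y{\left(l,s \right)} = 100$ ($y{\left(l,s \right)} = 10^{2} = 100$)
$Y = - \frac{1}{35}$ ($Y = \frac{1}{-84 + 49} = \frac{1}{-35} = - \frac{1}{35} \approx -0.028571$)
$S{\left(Q,L \right)} = \frac{1}{-22 + L}$
$82 S{\left(Y,y{\left(9,-1 \right)} \right)} = \frac{82}{-22 + 100} = \frac{82}{78} = 82 \cdot \frac{1}{78} = \frac{41}{39}$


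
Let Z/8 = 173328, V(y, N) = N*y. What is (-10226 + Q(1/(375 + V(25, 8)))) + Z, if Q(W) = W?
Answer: 791428851/575 ≈ 1.3764e+6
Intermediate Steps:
Z = 1386624 (Z = 8*173328 = 1386624)
(-10226 + Q(1/(375 + V(25, 8)))) + Z = (-10226 + 1/(375 + 8*25)) + 1386624 = (-10226 + 1/(375 + 200)) + 1386624 = (-10226 + 1/575) + 1386624 = -5879949/575 + 1386624 = 791428851/575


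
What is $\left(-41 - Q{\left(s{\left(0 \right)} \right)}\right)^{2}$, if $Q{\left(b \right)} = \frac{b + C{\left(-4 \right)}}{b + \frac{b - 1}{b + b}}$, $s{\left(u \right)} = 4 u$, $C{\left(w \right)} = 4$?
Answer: $1681$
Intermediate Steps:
$Q{\left(b \right)} = \frac{4 + b}{b + \frac{-1 + b}{2 b}}$ ($Q{\left(b \right)} = \frac{b + 4}{b + \frac{b - 1}{b + b}} = \frac{4 + b}{b + \frac{-1 + b}{2 b}}$)
$\left(-41 - Q{\left(s{\left(0 \right)} \right)}\right)^{2} = \left(-41 - \frac{2 \cdot 4 \cdot 0 \left(4 + 4 \cdot 0\right)}{-1 + 4 \cdot 0 + 2 \left(4 \cdot 0\right)^{2}}\right)^{2} = \left(-41 - 2 \cdot 0 \frac{1}{-1 + 0 + 2 \cdot 0^{2}} \left(4 + 0\right)\right)^{2} = \left(-41 - 2 \cdot 0 \frac{1}{-1 + 0 + 2 \cdot 0} \cdot 4\right)^{2} = \left(-41 - 2 \cdot 0 \frac{1}{-1 + 0 + 0} \cdot 4\right)^{2} = \left(-41 - 2 \cdot 0 \frac{1}{-1} \cdot 4\right)^{2} = \left(-41 - 2 \cdot 0 \left(-1\right) 4\right)^{2} = \left(-41 - 0\right)^{2} = \left(-41 + 0\right)^{2} = \left(-41\right)^{2} = 1681$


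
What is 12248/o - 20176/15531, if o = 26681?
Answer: -348092168/414382611 ≈ -0.84003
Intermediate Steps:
12248/o - 20176/15531 = 12248/26681 - 20176/15531 = -348092168/414382611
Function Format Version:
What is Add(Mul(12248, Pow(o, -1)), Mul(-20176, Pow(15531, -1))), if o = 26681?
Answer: Rational(-348092168, 414382611) ≈ -0.84003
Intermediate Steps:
Add(Mul(12248, Pow(o, -1)), Mul(-20176, Pow(15531, -1))) = Add(Mul(12248, Pow(26681, -1)), Mul(-20176, Pow(15531, -1))) = Add(Mul(12248, Rational(1, 26681)), Mul(-20176, Rational(1, 15531))) = Add(Rational(12248, 26681), Rational(-20176, 15531)) = Rational(-348092168, 414382611)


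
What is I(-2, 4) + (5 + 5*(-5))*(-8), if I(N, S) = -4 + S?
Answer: 160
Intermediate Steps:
I(-2, 4) + (5 + 5*(-5))*(-8) = (-4 + 4) + (5 + 5*(-5))*(-8) = 0 + (5 - 25)*(-8) = 0 - 20*(-8) = 0 + 160 = 160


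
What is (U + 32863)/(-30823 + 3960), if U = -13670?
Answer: -19193/26863 ≈ -0.71448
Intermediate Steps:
(U + 32863)/(-30823 + 3960) = (-13670 + 32863)/(-30823 + 3960) = 19193/(-26863) = 19193*(-1/26863) = -19193/26863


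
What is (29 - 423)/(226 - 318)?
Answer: 197/46 ≈ 4.2826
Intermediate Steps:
(29 - 423)/(226 - 318) = -394/(-92) = -394*(-1/92) = 197/46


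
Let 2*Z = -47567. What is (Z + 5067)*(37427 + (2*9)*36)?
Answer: -1425261475/2 ≈ -7.1263e+8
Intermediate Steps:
Z = -47567/2 (Z = (½)*(-47567) = -47567/2 ≈ -23784.)
(Z + 5067)*(37427 + (2*9)*36) = (-47567/2 + 5067)*(37427 + (2*9)*36) = -37433*(37427 + 18*36)/2 = -37433*(37427 + 648)/2 = -37433/2*38075 = -1425261475/2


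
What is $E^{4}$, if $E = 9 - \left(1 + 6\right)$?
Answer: $16$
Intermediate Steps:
$E = 2$ ($E = 9 - 7 = 2$)
$E^{4} = 2^{4} = 16$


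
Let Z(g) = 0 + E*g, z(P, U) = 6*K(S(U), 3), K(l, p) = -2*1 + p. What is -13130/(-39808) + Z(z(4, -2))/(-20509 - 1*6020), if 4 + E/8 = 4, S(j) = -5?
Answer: 6565/19904 ≈ 0.32983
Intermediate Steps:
K(l, p) = -2 + p
E = 0 (E = -32 + 8*4 = -32 + 32 = 0)
z(P, U) = 6 (z(P, U) = 6*(-2 + 3) = 6*1 = 6)
Z(g) = 0 (Z(g) = 0 + 0*g = 0 + 0 = 0)
-13130/(-39808) + Z(z(4, -2))/(-20509 - 1*6020) = -13130/(-39808) + 0/(-20509 - 1*6020) = -13130*(-1/39808) + 0/(-20509 - 6020) = 6565/19904 + 0/(-26529) = 6565/19904 + 0*(-1/26529) = 6565/19904 + 0 = 6565/19904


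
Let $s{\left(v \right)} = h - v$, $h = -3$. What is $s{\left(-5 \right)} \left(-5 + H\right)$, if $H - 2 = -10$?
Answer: $-26$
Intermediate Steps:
$H = -8$ ($H = 2 - 10 = -8$)
$s{\left(v \right)} = -3 - v$
$s{\left(-5 \right)} \left(-5 + H\right) = \left(-3 - -5\right) \left(-5 - 8\right) = \left(-3 + 5\right) \left(-13\right) = 2 \left(-13\right) = -26$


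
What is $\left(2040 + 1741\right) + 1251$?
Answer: $5032$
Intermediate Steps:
$\left(2040 + 1741\right) + 1251 = 3781 + 1251 = 5032$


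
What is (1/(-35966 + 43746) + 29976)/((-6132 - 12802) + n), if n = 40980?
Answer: 233213281/171517880 ≈ 1.3597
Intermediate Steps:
(1/(-35966 + 43746) + 29976)/((-6132 - 12802) + n) = (1/(-35966 + 43746) + 29976)/((-6132 - 12802) + 40980) = (1/7780 + 29976)/(-18934 + 40980) = (1/7780 + 29976)/22046 = (233213281/7780)*(1/22046) = 233213281/171517880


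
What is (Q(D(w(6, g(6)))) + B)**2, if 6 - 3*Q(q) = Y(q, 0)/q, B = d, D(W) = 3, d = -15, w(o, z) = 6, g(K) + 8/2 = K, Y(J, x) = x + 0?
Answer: 169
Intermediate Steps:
Y(J, x) = x
g(K) = -4 + K
B = -15
Q(q) = 2 (Q(q) = 2 - 0/q = 2 - 1/3*0 = 2 + 0 = 2)
(Q(D(w(6, g(6)))) + B)**2 = (2 - 15)**2 = (-13)**2 = 169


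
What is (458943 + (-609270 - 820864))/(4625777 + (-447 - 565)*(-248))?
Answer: -971191/4876753 ≈ -0.19915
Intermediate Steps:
(458943 + (-609270 - 820864))/(4625777 + (-447 - 565)*(-248)) = (458943 - 1430134)/(4625777 - 1012*(-248)) = -971191/(4625777 + 250976) = -971191/4876753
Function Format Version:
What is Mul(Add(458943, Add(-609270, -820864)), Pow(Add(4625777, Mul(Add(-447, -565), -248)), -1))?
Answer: Rational(-971191, 4876753) ≈ -0.19915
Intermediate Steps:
Mul(Add(458943, Add(-609270, -820864)), Pow(Add(4625777, Mul(Add(-447, -565), -248)), -1)) = Mul(Add(458943, -1430134), Pow(Add(4625777, Mul(-1012, -248)), -1)) = Mul(-971191, Pow(Add(4625777, 250976), -1)) = Mul(-971191, Pow(4876753, -1)) = Mul(-971191, Rational(1, 4876753)) = Rational(-971191, 4876753)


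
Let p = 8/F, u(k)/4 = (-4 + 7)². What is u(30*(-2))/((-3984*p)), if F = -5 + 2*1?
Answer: 9/2656 ≈ 0.0033886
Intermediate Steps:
F = -3 (F = -5 + 2 = -3)
u(k) = 36 (u(k) = 4*(-4 + 7)² = 4*3² = 4*9 = 36)
p = -8/3 (p = 8/(-3) = 8*(-⅓) = -8/3 ≈ -2.6667)
u(30*(-2))/((-3984*p)) = 36/((-3984*(-8/3))) = 36/10624 = 36*(1/10624) = 9/2656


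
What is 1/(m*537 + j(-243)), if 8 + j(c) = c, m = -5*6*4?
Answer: -1/64691 ≈ -1.5458e-5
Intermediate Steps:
m = -120 (m = -30*4 = -120)
j(c) = -8 + c
1/(m*537 + j(-243)) = 1/(-120*537 + (-8 - 243)) = 1/(-64440 - 251) = 1/(-64691) = -1/64691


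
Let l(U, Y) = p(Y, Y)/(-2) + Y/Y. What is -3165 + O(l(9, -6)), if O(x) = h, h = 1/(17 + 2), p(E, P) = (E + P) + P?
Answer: -60134/19 ≈ -3164.9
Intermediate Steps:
p(E, P) = E + 2*P
l(U, Y) = 1 - 3*Y/2 (l(U, Y) = (Y + 2*Y)/(-2) + Y/Y = (3*Y)*(-1/2) + 1 = -3*Y/2 + 1 = 1 - 3*Y/2)
h = 1/19 ≈ 0.052632
O(x) = 1/19
-3165 + O(l(9, -6)) = -3165 + 1/19 = -60134/19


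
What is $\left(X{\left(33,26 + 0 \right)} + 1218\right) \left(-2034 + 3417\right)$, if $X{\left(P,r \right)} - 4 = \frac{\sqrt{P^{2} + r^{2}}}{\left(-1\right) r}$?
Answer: $1690026 - \frac{1383 \sqrt{1765}}{26} \approx 1.6878 \cdot 10^{6}$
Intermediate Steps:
$X{\left(P,r \right)} = 4 - \frac{\sqrt{P^{2} + r^{2}}}{r}$ ($X{\left(P,r \right)} = 4 + \frac{\sqrt{P^{2} + r^{2}}}{\left(-1\right) r} = 4 + \sqrt{P^{2} + r^{2}} \left(- \frac{1}{r}\right) = 4 - \frac{\sqrt{P^{2} + r^{2}}}{r}$)
$\left(X{\left(33,26 + 0 \right)} + 1218\right) \left(-2034 + 3417\right) = \left(\left(4 - \frac{\sqrt{33^{2} + \left(26 + 0\right)^{2}}}{26 + 0}\right) + 1218\right) \left(-2034 + 3417\right) = \left(\left(4 - \frac{\sqrt{1089 + 26^{2}}}{26}\right) + 1218\right) 1383 = \left(\left(4 - \frac{\sqrt{1089 + 676}}{26}\right) + 1218\right) 1383 = \left(\left(4 - \frac{\sqrt{1765}}{26}\right) + 1218\right) 1383 = \left(1222 - \frac{\sqrt{1765}}{26}\right) 1383 = 1690026 - \frac{1383 \sqrt{1765}}{26}$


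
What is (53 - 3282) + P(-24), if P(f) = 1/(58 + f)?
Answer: -109785/34 ≈ -3229.0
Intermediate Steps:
(53 - 3282) + P(-24) = (53 - 3282) + 1/(58 - 24) = -3229 + 1/34 = -109785/34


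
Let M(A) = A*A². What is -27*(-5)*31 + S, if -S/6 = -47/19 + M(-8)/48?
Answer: 81013/19 ≈ 4263.8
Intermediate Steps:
M(A) = A³
S = 1498/19 (S = -6*(-47/19 + (-8)³/48) = -6*(-47*1/19 - 512*1/48) = -6*(-47/19 - 32/3) = -6*(-749/57) = 1498/19 ≈ 78.842)
-27*(-5)*31 + S = -27*(-5)*31 + 1498/19 = 135*31 + 1498/19 = 4185 + 1498/19 = 81013/19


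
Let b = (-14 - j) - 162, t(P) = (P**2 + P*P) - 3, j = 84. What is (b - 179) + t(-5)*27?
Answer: 830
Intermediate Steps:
t(P) = -3 + 2*P**2 (t(P) = (P**2 + P**2) - 3 = 2*P**2 - 3 = -3 + 2*P**2)
b = -260 (b = (-14 - 1*84) - 162 = (-14 - 84) - 162 = -98 - 162 = -260)
(b - 179) + t(-5)*27 = (-260 - 179) + (-3 + 2*(-5)**2)*27 = -439 + (-3 + 2*25)*27 = -439 + (-3 + 50)*27 = -439 + 47*27 = -439 + 1269 = 830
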